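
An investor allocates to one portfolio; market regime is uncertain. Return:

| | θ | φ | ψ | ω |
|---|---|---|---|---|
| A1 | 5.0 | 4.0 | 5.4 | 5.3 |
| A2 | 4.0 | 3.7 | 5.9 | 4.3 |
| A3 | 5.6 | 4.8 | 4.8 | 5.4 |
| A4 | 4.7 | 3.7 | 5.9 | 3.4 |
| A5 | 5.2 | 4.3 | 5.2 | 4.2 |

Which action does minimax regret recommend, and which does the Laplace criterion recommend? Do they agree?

minimax regret → A1; laplace → A3 (disagree)

Column bests: θ=5.6, φ=4.8, ψ=5.9, ω=5.4.
A1 regrets: 0.6, 0.8, 0.5, 0.1 → max 0.8
A2 regrets: 1.6, 1.1, 0.0, 1.1 → max 1.6
A3 regrets: 0.0, 0.0, 1.1, 0.0 → max 1.1
A4 regrets: 0.9, 1.1, 0.0, 2.0 → max 2.0
A5 regrets: 0.4, 0.5, 0.7, 1.2 → max 1.2
Smallest max regret = 0.8 → A1.
Row averages: A1=4.925, A2=4.475, A3=5.15, A4=4.425, A5=4.725
Highest average = 5.15 → A3.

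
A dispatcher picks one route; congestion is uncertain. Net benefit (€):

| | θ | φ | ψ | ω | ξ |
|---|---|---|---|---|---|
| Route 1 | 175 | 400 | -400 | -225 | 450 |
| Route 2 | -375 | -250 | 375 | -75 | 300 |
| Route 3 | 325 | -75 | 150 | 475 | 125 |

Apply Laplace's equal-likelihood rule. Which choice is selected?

Row averages: Route 1=80, Route 2=-5, Route 3=200
Highest average = 200 → Route 3.

Route 3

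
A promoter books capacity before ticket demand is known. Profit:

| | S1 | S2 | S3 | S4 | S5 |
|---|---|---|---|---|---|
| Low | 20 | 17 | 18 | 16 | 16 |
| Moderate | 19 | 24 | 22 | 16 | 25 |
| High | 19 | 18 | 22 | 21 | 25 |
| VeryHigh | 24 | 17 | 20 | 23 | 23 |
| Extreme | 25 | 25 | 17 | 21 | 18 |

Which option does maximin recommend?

High

Row minima: Low=16, Moderate=16, High=18, VeryHigh=17, Extreme=17
Best worst-case = 18 → High.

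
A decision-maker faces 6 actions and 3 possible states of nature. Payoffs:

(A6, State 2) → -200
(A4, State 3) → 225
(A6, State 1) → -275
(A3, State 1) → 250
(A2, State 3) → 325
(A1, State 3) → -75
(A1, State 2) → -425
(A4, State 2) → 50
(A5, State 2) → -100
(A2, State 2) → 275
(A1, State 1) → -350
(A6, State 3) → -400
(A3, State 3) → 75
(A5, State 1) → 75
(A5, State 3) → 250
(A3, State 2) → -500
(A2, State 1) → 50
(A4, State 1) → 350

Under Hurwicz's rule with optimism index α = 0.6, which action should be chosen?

A4

A1: 0.6·(-75) + 0.4·(-425) = -215
A2: 0.6·325 + 0.4·50 = 215
A3: 0.6·250 + 0.4·(-500) = -50
A4: 0.6·350 + 0.4·50 = 230
A5: 0.6·250 + 0.4·(-100) = 110
A6: 0.6·(-200) + 0.4·(-400) = -280
Highest Hurwicz score = 230 → A4.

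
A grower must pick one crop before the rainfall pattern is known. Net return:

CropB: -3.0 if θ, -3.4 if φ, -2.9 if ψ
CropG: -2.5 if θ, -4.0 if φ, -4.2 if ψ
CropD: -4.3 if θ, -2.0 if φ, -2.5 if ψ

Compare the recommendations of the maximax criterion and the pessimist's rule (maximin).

maximax → CropD; maximin → CropB (disagree)

Row maxima: CropB=-2.9, CropG=-2.5, CropD=-2.0
Best best-case = -2.0 → CropD.
Row minima: CropB=-3.4, CropG=-4.2, CropD=-4.3
Best worst-case = -3.4 → CropB.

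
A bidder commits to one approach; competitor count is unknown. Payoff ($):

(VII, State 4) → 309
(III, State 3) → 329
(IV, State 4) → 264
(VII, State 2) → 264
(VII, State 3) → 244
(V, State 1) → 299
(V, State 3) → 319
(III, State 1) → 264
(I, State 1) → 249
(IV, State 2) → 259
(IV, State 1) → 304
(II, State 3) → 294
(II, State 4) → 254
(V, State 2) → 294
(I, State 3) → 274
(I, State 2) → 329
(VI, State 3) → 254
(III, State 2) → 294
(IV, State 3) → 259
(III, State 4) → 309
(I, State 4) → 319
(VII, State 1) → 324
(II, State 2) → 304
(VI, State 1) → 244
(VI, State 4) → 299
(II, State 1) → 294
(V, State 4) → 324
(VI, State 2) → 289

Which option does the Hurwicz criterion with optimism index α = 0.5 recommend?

I: 0.5·329 + 0.5·249 = 289
II: 0.5·304 + 0.5·254 = 279
III: 0.5·329 + 0.5·264 = 296.5
IV: 0.5·304 + 0.5·259 = 281.5
V: 0.5·324 + 0.5·294 = 309
VI: 0.5·299 + 0.5·244 = 271.5
VII: 0.5·324 + 0.5·244 = 284
Highest Hurwicz score = 309 → V.

V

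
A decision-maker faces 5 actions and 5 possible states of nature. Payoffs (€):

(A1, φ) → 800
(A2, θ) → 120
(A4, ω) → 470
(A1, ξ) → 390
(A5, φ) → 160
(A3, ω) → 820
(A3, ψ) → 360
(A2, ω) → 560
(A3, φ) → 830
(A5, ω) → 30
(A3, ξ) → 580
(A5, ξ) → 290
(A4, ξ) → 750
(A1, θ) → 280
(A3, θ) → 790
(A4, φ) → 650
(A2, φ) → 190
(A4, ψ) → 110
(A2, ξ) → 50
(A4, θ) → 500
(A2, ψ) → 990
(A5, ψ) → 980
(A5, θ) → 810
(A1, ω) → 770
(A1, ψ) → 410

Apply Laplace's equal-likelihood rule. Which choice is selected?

Row averages: A1=530, A2=382, A3=676, A4=496, A5=454
Highest average = 676 → A3.

A3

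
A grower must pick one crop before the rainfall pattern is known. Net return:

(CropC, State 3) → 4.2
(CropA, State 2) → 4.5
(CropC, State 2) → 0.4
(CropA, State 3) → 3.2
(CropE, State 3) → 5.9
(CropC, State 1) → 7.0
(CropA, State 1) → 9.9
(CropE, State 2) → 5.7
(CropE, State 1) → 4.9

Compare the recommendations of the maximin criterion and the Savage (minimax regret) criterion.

maximin → CropE; minimax regret → CropA (disagree)

Row minima: CropC=0.4, CropE=4.9, CropA=3.2
Best worst-case = 4.9 → CropE.
Column bests: State 1=9.9, State 2=5.7, State 3=5.9.
CropC regrets: 2.9, 5.3, 1.7 → max 5.3
CropE regrets: 5.0, 0.0, 0.0 → max 5.0
CropA regrets: 0.0, 1.2, 2.7 → max 2.7
Smallest max regret = 2.7 → CropA.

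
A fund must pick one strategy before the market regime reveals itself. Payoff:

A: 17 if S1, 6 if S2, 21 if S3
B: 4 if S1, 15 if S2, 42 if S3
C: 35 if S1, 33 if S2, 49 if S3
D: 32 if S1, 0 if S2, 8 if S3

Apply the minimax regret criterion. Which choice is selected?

C

Column bests: S1=35, S2=33, S3=49.
A regrets: 18, 27, 28 → max 28
B regrets: 31, 18, 7 → max 31
C regrets: 0, 0, 0 → max 0
D regrets: 3, 33, 41 → max 41
Smallest max regret = 0 → C.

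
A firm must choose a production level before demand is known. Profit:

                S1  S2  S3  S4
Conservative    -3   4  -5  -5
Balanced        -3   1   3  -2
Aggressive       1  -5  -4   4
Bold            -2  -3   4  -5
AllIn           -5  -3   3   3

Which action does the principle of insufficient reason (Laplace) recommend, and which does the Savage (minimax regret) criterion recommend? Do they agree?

Row averages: Conservative=-2.25, Balanced=-0.25, Aggressive=-1, Bold=-1.5, AllIn=-0.5
Highest average = -0.25 → Balanced.
Column bests: S1=1, S2=4, S3=4, S4=4.
Conservative regrets: 4, 0, 9, 9 → max 9
Balanced regrets: 4, 3, 1, 6 → max 6
Aggressive regrets: 0, 9, 8, 0 → max 9
Bold regrets: 3, 7, 0, 9 → max 9
AllIn regrets: 6, 7, 1, 1 → max 7
Smallest max regret = 6 → Balanced.

laplace → Balanced; minimax regret → Balanced (agree)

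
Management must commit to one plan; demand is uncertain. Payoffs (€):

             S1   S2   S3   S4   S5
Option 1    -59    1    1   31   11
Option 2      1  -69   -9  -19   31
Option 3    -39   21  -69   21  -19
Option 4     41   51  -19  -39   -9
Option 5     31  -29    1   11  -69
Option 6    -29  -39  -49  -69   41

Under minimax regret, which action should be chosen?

Option 4

Column bests: S1=41, S2=51, S3=1, S4=31, S5=41.
Option 1 regrets: 100, 50, 0, 0, 30 → max 100
Option 2 regrets: 40, 120, 10, 50, 10 → max 120
Option 3 regrets: 80, 30, 70, 10, 60 → max 80
Option 4 regrets: 0, 0, 20, 70, 50 → max 70
Option 5 regrets: 10, 80, 0, 20, 110 → max 110
Option 6 regrets: 70, 90, 50, 100, 0 → max 100
Smallest max regret = 70 → Option 4.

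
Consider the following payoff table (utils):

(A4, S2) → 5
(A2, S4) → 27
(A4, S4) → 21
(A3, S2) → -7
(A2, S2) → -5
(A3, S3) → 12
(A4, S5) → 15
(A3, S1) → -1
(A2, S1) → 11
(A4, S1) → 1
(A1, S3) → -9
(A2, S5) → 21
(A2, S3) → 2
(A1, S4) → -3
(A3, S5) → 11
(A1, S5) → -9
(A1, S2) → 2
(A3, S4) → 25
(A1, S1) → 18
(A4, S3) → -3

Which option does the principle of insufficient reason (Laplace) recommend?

Row averages: A1=-0.2, A2=11.2, A3=8, A4=7.8
Highest average = 11.2 → A2.

A2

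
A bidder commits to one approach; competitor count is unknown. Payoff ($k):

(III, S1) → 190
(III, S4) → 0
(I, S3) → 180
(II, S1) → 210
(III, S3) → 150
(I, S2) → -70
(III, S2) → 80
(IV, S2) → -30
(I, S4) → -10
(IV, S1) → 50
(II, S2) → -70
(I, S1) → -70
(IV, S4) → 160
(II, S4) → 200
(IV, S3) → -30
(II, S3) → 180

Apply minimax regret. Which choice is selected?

II

Column bests: S1=210, S2=80, S3=180, S4=200.
I regrets: 280, 150, 0, 210 → max 280
II regrets: 0, 150, 0, 0 → max 150
III regrets: 20, 0, 30, 200 → max 200
IV regrets: 160, 110, 210, 40 → max 210
Smallest max regret = 150 → II.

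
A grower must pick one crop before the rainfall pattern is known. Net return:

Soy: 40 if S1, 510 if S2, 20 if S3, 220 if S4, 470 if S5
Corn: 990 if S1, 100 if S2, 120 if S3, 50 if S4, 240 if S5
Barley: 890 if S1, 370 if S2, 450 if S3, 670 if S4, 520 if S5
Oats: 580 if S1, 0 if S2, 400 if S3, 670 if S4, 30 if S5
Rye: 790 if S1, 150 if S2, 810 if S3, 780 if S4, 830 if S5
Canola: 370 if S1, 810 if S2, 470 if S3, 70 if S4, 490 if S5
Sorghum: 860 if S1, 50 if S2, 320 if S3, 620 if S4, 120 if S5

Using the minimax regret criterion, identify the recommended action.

Barley

Column bests: S1=990, S2=810, S3=810, S4=780, S5=830.
Soy regrets: 950, 300, 790, 560, 360 → max 950
Corn regrets: 0, 710, 690, 730, 590 → max 730
Barley regrets: 100, 440, 360, 110, 310 → max 440
Oats regrets: 410, 810, 410, 110, 800 → max 810
Rye regrets: 200, 660, 0, 0, 0 → max 660
Canola regrets: 620, 0, 340, 710, 340 → max 710
Sorghum regrets: 130, 760, 490, 160, 710 → max 760
Smallest max regret = 440 → Barley.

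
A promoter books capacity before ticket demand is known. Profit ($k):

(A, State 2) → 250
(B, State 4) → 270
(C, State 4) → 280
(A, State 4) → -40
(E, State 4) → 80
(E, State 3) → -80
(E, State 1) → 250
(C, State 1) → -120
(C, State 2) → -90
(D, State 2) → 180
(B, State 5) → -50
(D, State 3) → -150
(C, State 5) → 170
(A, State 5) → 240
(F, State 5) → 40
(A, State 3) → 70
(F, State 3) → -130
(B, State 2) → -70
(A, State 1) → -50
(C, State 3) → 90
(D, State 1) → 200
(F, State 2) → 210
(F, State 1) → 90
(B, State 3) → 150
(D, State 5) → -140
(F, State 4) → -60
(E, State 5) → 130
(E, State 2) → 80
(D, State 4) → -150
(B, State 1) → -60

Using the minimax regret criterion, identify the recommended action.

E

Column bests: State 1=250, State 2=250, State 3=150, State 4=280, State 5=240.
A regrets: 300, 0, 80, 320, 0 → max 320
B regrets: 310, 320, 0, 10, 290 → max 320
C regrets: 370, 340, 60, 0, 70 → max 370
D regrets: 50, 70, 300, 430, 380 → max 430
E regrets: 0, 170, 230, 200, 110 → max 230
F regrets: 160, 40, 280, 340, 200 → max 340
Smallest max regret = 230 → E.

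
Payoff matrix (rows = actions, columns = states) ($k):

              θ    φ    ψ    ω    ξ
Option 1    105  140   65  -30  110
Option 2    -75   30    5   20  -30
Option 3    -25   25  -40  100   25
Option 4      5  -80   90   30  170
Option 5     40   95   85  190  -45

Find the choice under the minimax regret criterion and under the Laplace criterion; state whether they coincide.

Column bests: θ=105, φ=140, ψ=90, ω=190, ξ=170.
Option 1 regrets: 0, 0, 25, 220, 60 → max 220
Option 2 regrets: 180, 110, 85, 170, 200 → max 200
Option 3 regrets: 130, 115, 130, 90, 145 → max 145
Option 4 regrets: 100, 220, 0, 160, 0 → max 220
Option 5 regrets: 65, 45, 5, 0, 215 → max 215
Smallest max regret = 145 → Option 3.
Row averages: Option 1=78, Option 2=-10, Option 3=17, Option 4=43, Option 5=73
Highest average = 78 → Option 1.

minimax regret → Option 3; laplace → Option 1 (disagree)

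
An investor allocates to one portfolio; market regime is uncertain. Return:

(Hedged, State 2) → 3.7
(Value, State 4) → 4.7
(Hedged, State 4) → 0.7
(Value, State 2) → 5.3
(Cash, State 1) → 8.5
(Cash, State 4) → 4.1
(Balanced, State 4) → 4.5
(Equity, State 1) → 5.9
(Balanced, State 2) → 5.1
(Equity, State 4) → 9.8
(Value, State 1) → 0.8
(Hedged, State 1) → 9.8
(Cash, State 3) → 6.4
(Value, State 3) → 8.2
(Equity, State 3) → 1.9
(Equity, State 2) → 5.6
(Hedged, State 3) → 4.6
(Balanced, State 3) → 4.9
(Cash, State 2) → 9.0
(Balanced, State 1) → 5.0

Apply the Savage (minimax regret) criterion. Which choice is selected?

Column bests: State 1=9.8, State 2=9.0, State 3=8.2, State 4=9.8.
Value regrets: 9.0, 3.7, 0.0, 5.1 → max 9.0
Equity regrets: 3.9, 3.4, 6.3, 0.0 → max 6.3
Hedged regrets: 0.0, 5.3, 3.6, 9.1 → max 9.1
Balanced regrets: 4.8, 3.9, 3.3, 5.3 → max 5.3
Cash regrets: 1.3, 0.0, 1.8, 5.7 → max 5.7
Smallest max regret = 5.3 → Balanced.

Balanced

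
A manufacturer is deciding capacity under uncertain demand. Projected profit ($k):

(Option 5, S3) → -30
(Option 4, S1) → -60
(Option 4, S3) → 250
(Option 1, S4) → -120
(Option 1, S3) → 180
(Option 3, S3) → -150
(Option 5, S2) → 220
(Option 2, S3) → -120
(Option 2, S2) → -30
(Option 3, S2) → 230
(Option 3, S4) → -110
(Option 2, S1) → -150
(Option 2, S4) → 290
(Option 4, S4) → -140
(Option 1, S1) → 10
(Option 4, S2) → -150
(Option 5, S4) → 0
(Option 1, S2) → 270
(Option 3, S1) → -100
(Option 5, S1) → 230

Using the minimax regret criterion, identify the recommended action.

Option 5

Column bests: S1=230, S2=270, S3=250, S4=290.
Option 1 regrets: 220, 0, 70, 410 → max 410
Option 2 regrets: 380, 300, 370, 0 → max 380
Option 3 regrets: 330, 40, 400, 400 → max 400
Option 4 regrets: 290, 420, 0, 430 → max 430
Option 5 regrets: 0, 50, 280, 290 → max 290
Smallest max regret = 290 → Option 5.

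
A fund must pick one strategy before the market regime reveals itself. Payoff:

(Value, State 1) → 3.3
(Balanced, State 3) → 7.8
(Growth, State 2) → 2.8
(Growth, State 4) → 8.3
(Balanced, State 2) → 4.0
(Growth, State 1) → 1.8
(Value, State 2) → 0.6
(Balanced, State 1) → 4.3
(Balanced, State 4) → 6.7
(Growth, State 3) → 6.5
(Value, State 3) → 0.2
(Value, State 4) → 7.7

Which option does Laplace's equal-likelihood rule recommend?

Balanced

Row averages: Value=2.95, Growth=4.85, Balanced=5.7
Highest average = 5.7 → Balanced.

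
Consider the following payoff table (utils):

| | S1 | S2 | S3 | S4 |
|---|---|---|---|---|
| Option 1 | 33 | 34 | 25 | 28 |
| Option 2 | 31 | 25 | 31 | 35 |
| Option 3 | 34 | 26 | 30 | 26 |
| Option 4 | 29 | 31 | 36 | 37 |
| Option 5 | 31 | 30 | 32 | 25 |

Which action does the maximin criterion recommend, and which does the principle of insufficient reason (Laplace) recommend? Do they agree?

maximin → Option 4; laplace → Option 4 (agree)

Row minima: Option 1=25, Option 2=25, Option 3=26, Option 4=29, Option 5=25
Best worst-case = 29 → Option 4.
Row averages: Option 1=30, Option 2=30.5, Option 3=29, Option 4=33.25, Option 5=29.5
Highest average = 33.25 → Option 4.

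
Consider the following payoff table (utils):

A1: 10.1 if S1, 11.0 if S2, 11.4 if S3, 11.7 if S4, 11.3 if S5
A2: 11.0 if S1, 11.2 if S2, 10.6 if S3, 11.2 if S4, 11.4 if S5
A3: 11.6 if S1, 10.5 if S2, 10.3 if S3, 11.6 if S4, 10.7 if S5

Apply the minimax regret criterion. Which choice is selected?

Column bests: S1=11.6, S2=11.2, S3=11.4, S4=11.7, S5=11.4.
A1 regrets: 1.5, 0.2, 0.0, 0.0, 0.1 → max 1.5
A2 regrets: 0.6, 0.0, 0.8, 0.5, 0.0 → max 0.8
A3 regrets: 0.0, 0.7, 1.1, 0.1, 0.7 → max 1.1
Smallest max regret = 0.8 → A2.

A2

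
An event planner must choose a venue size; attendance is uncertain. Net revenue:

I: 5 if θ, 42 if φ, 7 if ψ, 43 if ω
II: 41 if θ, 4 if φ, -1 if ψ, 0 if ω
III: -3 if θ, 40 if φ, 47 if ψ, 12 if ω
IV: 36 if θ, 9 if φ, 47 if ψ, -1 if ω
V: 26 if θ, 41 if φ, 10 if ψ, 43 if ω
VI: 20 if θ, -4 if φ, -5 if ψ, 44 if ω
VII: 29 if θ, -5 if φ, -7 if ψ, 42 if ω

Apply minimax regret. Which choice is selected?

Column bests: θ=41, φ=42, ψ=47, ω=44.
I regrets: 36, 0, 40, 1 → max 40
II regrets: 0, 38, 48, 44 → max 48
III regrets: 44, 2, 0, 32 → max 44
IV regrets: 5, 33, 0, 45 → max 45
V regrets: 15, 1, 37, 1 → max 37
VI regrets: 21, 46, 52, 0 → max 52
VII regrets: 12, 47, 54, 2 → max 54
Smallest max regret = 37 → V.

V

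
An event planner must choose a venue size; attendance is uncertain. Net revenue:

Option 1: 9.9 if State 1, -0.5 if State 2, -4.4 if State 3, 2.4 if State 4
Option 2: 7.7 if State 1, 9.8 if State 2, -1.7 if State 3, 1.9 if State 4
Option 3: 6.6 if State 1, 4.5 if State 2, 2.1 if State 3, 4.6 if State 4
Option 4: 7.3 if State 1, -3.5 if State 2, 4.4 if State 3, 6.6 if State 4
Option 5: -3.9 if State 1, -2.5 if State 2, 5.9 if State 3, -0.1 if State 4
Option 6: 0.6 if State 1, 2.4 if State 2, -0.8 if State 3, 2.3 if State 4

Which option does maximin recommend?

Row minima: Option 1=-4.4, Option 2=-1.7, Option 3=2.1, Option 4=-3.5, Option 5=-3.9, Option 6=-0.8
Best worst-case = 2.1 → Option 3.

Option 3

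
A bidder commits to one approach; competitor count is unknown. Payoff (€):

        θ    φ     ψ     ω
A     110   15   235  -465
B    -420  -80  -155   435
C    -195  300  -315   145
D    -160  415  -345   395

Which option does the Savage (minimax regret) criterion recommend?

Column bests: θ=110, φ=415, ψ=235, ω=435.
A regrets: 0, 400, 0, 900 → max 900
B regrets: 530, 495, 390, 0 → max 530
C regrets: 305, 115, 550, 290 → max 550
D regrets: 270, 0, 580, 40 → max 580
Smallest max regret = 530 → B.

B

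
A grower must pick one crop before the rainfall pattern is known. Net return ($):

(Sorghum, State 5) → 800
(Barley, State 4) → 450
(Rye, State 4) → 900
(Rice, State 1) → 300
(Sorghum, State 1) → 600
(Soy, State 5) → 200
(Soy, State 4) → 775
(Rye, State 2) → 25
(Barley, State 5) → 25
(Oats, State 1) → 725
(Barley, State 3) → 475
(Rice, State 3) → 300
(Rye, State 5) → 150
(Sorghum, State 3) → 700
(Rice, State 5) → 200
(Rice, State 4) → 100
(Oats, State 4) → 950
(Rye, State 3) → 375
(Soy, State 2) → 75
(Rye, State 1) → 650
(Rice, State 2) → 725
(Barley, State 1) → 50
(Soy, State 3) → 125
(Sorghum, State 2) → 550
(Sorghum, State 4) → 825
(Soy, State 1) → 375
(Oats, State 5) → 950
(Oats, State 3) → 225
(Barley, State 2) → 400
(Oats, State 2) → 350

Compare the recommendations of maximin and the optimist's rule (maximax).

Row minima: Oats=225, Rye=25, Soy=75, Barley=25, Rice=100, Sorghum=550
Best worst-case = 550 → Sorghum.
Row maxima: Oats=950, Rye=900, Soy=775, Barley=475, Rice=725, Sorghum=825
Best best-case = 950 → Oats.

maximin → Sorghum; maximax → Oats (disagree)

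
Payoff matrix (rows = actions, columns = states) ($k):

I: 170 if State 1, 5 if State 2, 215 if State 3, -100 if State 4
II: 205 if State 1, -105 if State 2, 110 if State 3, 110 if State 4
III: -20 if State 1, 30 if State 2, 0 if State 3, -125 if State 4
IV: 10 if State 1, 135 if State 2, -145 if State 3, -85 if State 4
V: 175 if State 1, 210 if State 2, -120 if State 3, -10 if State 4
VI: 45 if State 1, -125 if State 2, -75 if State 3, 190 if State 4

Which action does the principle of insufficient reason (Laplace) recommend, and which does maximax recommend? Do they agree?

Row averages: I=72.5, II=80, III=-28.75, IV=-21.25, V=63.75, VI=8.75
Highest average = 80 → II.
Row maxima: I=215, II=205, III=30, IV=135, V=210, VI=190
Best best-case = 215 → I.

laplace → II; maximax → I (disagree)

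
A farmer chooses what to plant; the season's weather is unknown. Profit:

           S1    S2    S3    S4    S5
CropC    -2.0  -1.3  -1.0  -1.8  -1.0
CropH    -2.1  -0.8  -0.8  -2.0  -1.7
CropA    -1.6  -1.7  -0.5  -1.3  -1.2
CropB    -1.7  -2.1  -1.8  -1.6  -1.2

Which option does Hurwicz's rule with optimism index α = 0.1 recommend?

CropA

CropC: 0.1·(-1.0) + 0.9·(-2.0) = -1.9
CropH: 0.1·(-0.8) + 0.9·(-2.1) = -1.97
CropA: 0.1·(-0.5) + 0.9·(-1.7) = -1.58
CropB: 0.1·(-1.2) + 0.9·(-2.1) = -2.01
Highest Hurwicz score = -1.58 → CropA.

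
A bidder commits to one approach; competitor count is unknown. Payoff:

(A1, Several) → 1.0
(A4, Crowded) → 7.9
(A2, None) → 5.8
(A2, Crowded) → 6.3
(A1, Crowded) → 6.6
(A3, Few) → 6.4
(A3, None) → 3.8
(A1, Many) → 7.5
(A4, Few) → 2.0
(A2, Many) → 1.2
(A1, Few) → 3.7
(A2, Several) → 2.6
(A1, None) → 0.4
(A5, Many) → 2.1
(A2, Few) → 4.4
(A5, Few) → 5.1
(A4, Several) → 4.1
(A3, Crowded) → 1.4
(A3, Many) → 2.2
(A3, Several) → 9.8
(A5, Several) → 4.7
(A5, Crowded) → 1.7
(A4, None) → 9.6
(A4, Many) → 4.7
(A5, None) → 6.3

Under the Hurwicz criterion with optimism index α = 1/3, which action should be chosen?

A1: 1/3·7.5 + 2/3·0.4 = 83/30
A2: 1/3·6.3 + 2/3·1.2 = 2.9
A3: 1/3·9.8 + 2/3·1.4 = 4.2
A4: 1/3·9.6 + 2/3·2.0 = 68/15
A5: 1/3·6.3 + 2/3·1.7 = 97/30
Highest Hurwicz score = 68/15 → A4.

A4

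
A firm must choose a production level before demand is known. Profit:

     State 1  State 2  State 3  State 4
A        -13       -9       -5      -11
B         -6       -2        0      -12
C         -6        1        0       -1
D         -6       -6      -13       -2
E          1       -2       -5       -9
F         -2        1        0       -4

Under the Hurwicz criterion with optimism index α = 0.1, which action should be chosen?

F

A: 0.1·(-5) + 0.9·(-13) = -12.2
B: 0.1·0 + 0.9·(-12) = -10.8
C: 0.1·1 + 0.9·(-6) = -5.3
D: 0.1·(-2) + 0.9·(-13) = -11.9
E: 0.1·1 + 0.9·(-9) = -8
F: 0.1·1 + 0.9·(-4) = -3.5
Highest Hurwicz score = -3.5 → F.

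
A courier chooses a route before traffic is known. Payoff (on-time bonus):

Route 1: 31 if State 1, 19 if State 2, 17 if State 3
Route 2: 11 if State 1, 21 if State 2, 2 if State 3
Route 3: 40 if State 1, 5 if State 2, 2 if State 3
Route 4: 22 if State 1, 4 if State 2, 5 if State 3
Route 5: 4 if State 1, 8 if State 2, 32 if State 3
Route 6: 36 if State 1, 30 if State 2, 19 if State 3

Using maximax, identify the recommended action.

Row maxima: Route 1=31, Route 2=21, Route 3=40, Route 4=22, Route 5=32, Route 6=36
Best best-case = 40 → Route 3.

Route 3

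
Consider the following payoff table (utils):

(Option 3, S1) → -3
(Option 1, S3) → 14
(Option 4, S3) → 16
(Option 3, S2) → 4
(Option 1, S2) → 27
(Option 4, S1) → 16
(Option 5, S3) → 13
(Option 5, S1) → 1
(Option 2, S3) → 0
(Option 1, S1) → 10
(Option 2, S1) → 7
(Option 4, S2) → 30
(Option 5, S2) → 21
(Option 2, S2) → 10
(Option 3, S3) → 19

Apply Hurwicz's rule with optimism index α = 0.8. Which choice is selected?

Option 4

Option 1: 0.8·27 + 0.2·10 = 23.6
Option 2: 0.8·10 + 0.2·0 = 8
Option 3: 0.8·19 + 0.2·(-3) = 14.6
Option 4: 0.8·30 + 0.2·16 = 27.2
Option 5: 0.8·21 + 0.2·1 = 17
Highest Hurwicz score = 27.2 → Option 4.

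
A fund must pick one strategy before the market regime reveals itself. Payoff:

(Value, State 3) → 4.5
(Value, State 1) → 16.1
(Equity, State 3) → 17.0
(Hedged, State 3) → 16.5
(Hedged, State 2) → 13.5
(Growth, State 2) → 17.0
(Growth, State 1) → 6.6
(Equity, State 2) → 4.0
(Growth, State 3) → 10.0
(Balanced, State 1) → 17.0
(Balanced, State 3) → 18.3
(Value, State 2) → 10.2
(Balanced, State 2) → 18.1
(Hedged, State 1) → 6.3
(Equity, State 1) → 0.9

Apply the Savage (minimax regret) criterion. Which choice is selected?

Column bests: State 1=17.0, State 2=18.1, State 3=18.3.
Value regrets: 0.9, 7.9, 13.8 → max 13.8
Hedged regrets: 10.7, 4.6, 1.8 → max 10.7
Balanced regrets: 0.0, 0.0, 0.0 → max 0.0
Growth regrets: 10.4, 1.1, 8.3 → max 10.4
Equity regrets: 16.1, 14.1, 1.3 → max 16.1
Smallest max regret = 0.0 → Balanced.

Balanced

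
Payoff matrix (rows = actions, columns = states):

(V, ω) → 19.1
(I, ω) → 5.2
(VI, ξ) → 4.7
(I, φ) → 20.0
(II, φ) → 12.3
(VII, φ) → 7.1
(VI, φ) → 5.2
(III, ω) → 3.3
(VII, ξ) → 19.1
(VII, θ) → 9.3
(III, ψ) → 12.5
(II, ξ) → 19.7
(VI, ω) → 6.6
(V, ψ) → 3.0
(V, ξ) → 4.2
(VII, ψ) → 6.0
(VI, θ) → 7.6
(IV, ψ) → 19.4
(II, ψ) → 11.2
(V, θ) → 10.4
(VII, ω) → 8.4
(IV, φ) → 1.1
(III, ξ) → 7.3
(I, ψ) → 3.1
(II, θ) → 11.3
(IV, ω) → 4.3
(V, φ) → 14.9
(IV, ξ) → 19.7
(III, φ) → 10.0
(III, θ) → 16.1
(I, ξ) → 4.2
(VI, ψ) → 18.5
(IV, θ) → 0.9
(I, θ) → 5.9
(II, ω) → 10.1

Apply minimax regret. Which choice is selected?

Column bests: θ=16.1, φ=20.0, ψ=19.4, ω=19.1, ξ=19.7.
I regrets: 10.2, 0.0, 16.3, 13.9, 15.5 → max 16.3
II regrets: 4.8, 7.7, 8.2, 9.0, 0.0 → max 9.0
III regrets: 0.0, 10.0, 6.9, 15.8, 12.4 → max 15.8
IV regrets: 15.2, 18.9, 0.0, 14.8, 0.0 → max 18.9
V regrets: 5.7, 5.1, 16.4, 0.0, 15.5 → max 16.4
VI regrets: 8.5, 14.8, 0.9, 12.5, 15.0 → max 15.0
VII regrets: 6.8, 12.9, 13.4, 10.7, 0.6 → max 13.4
Smallest max regret = 9.0 → II.

II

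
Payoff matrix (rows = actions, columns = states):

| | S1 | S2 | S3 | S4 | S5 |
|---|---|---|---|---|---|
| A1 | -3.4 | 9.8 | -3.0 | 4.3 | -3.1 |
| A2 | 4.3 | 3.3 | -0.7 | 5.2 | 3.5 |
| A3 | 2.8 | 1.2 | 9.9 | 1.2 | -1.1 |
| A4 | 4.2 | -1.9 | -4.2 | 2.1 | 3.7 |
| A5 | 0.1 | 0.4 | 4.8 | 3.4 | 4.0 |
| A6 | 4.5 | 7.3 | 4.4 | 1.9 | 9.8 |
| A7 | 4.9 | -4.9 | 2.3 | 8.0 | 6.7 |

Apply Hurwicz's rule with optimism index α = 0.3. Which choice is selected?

A6

A1: 0.3·9.8 + 0.7·(-3.4) = 0.56
A2: 0.3·5.2 + 0.7·(-0.7) = 1.07
A3: 0.3·9.9 + 0.7·(-1.1) = 2.2
A4: 0.3·4.2 + 0.7·(-4.2) = -1.68
A5: 0.3·4.8 + 0.7·0.1 = 1.51
A6: 0.3·9.8 + 0.7·1.9 = 4.27
A7: 0.3·8.0 + 0.7·(-4.9) = -1.03
Highest Hurwicz score = 4.27 → A6.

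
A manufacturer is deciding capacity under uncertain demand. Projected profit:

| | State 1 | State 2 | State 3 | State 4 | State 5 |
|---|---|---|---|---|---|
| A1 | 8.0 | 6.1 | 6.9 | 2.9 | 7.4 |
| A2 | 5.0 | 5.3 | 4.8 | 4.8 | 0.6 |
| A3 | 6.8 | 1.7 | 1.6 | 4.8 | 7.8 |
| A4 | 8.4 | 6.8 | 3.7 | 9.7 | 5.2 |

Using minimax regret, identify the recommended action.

A4

Column bests: State 1=8.4, State 2=6.8, State 3=6.9, State 4=9.7, State 5=7.8.
A1 regrets: 0.4, 0.7, 0.0, 6.8, 0.4 → max 6.8
A2 regrets: 3.4, 1.5, 2.1, 4.9, 7.2 → max 7.2
A3 regrets: 1.6, 5.1, 5.3, 4.9, 0.0 → max 5.3
A4 regrets: 0.0, 0.0, 3.2, 0.0, 2.6 → max 3.2
Smallest max regret = 3.2 → A4.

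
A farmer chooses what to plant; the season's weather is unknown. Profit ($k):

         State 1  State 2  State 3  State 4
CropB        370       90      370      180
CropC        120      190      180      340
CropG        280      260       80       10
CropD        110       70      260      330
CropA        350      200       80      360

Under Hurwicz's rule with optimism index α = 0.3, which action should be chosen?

CropB: 0.3·370 + 0.7·90 = 174
CropC: 0.3·340 + 0.7·120 = 186
CropG: 0.3·280 + 0.7·10 = 91
CropD: 0.3·330 + 0.7·70 = 148
CropA: 0.3·360 + 0.7·80 = 164
Highest Hurwicz score = 186 → CropC.

CropC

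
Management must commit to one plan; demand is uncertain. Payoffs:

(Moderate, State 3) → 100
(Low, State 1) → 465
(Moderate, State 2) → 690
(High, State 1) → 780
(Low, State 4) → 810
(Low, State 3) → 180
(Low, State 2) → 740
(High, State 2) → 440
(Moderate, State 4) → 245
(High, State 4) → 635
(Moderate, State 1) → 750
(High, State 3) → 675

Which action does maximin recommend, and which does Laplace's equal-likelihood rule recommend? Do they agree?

maximin → High; laplace → High (agree)

Row minima: Low=180, Moderate=100, High=440
Best worst-case = 440 → High.
Row averages: Low=548.75, Moderate=446.25, High=632.5
Highest average = 632.5 → High.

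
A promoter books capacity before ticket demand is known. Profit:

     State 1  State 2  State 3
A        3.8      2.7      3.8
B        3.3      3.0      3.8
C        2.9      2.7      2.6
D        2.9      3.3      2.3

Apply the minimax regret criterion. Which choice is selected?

B

Column bests: State 1=3.8, State 2=3.3, State 3=3.8.
A regrets: 0.0, 0.6, 0.0 → max 0.6
B regrets: 0.5, 0.3, 0.0 → max 0.5
C regrets: 0.9, 0.6, 1.2 → max 1.2
D regrets: 0.9, 0.0, 1.5 → max 1.5
Smallest max regret = 0.5 → B.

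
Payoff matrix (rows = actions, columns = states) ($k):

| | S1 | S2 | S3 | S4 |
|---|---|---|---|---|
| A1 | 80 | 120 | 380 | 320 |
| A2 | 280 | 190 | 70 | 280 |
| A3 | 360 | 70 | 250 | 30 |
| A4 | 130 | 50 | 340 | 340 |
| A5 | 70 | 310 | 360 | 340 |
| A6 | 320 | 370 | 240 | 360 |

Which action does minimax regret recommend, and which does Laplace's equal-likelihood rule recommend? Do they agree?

minimax regret → A6; laplace → A6 (agree)

Column bests: S1=360, S2=370, S3=380, S4=360.
A1 regrets: 280, 250, 0, 40 → max 280
A2 regrets: 80, 180, 310, 80 → max 310
A3 regrets: 0, 300, 130, 330 → max 330
A4 regrets: 230, 320, 40, 20 → max 320
A5 regrets: 290, 60, 20, 20 → max 290
A6 regrets: 40, 0, 140, 0 → max 140
Smallest max regret = 140 → A6.
Row averages: A1=225, A2=205, A3=177.5, A4=215, A5=270, A6=322.5
Highest average = 322.5 → A6.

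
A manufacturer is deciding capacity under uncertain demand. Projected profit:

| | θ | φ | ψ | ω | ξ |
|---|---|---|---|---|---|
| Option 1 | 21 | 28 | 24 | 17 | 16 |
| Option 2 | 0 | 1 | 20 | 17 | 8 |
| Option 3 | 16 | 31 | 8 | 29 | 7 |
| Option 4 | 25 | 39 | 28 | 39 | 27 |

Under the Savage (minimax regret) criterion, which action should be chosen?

Option 4

Column bests: θ=25, φ=39, ψ=28, ω=39, ξ=27.
Option 1 regrets: 4, 11, 4, 22, 11 → max 22
Option 2 regrets: 25, 38, 8, 22, 19 → max 38
Option 3 regrets: 9, 8, 20, 10, 20 → max 20
Option 4 regrets: 0, 0, 0, 0, 0 → max 0
Smallest max regret = 0 → Option 4.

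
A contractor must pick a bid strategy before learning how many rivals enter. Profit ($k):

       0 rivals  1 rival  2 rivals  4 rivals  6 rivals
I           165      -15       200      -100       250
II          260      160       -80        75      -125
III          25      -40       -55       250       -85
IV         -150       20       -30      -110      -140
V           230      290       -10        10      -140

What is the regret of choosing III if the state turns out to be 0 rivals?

235

Best payoff under 0 rivals is 260.
Regret = 260 − 25 = 235.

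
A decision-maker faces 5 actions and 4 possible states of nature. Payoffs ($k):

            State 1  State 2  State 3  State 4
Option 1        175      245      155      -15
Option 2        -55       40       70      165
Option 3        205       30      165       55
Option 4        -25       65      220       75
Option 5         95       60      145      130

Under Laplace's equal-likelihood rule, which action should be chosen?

Option 1

Row averages: Option 1=140, Option 2=55, Option 3=113.75, Option 4=83.75, Option 5=107.5
Highest average = 140 → Option 1.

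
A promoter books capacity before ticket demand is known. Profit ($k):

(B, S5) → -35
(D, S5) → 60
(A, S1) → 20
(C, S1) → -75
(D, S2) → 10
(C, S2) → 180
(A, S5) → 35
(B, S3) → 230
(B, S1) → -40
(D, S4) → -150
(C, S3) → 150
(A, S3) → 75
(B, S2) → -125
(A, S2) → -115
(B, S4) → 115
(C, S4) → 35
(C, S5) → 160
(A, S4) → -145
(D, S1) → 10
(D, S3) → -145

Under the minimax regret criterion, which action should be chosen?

C

Column bests: S1=20, S2=180, S3=230, S4=115, S5=160.
A regrets: 0, 295, 155, 260, 125 → max 295
B regrets: 60, 305, 0, 0, 195 → max 305
C regrets: 95, 0, 80, 80, 0 → max 95
D regrets: 10, 170, 375, 265, 100 → max 375
Smallest max regret = 95 → C.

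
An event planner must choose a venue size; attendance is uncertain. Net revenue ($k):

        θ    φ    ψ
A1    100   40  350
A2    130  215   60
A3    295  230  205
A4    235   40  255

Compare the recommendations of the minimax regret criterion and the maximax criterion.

minimax regret → A3; maximax → A1 (disagree)

Column bests: θ=295, φ=230, ψ=350.
A1 regrets: 195, 190, 0 → max 195
A2 regrets: 165, 15, 290 → max 290
A3 regrets: 0, 0, 145 → max 145
A4 regrets: 60, 190, 95 → max 190
Smallest max regret = 145 → A3.
Row maxima: A1=350, A2=215, A3=295, A4=255
Best best-case = 350 → A1.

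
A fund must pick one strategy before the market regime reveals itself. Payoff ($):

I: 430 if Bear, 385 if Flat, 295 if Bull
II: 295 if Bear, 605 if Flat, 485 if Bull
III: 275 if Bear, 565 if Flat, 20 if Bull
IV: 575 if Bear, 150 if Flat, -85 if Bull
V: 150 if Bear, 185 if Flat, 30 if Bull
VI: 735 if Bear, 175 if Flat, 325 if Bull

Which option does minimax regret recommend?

Column bests: Bear=735, Flat=605, Bull=485.
I regrets: 305, 220, 190 → max 305
II regrets: 440, 0, 0 → max 440
III regrets: 460, 40, 465 → max 465
IV regrets: 160, 455, 570 → max 570
V regrets: 585, 420, 455 → max 585
VI regrets: 0, 430, 160 → max 430
Smallest max regret = 305 → I.

I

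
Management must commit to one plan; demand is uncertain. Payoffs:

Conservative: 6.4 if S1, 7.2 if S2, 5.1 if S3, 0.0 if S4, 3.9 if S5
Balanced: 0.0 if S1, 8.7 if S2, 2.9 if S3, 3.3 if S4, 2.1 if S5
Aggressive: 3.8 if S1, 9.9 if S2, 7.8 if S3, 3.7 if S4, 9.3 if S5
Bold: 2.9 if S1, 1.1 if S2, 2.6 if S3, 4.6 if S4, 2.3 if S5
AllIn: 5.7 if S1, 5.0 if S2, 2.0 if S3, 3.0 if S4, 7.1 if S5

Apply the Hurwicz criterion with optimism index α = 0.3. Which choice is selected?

Conservative: 0.3·7.2 + 0.7·0.0 = 2.16
Balanced: 0.3·8.7 + 0.7·0.0 = 2.61
Aggressive: 0.3·9.9 + 0.7·3.7 = 5.56
Bold: 0.3·4.6 + 0.7·1.1 = 2.15
AllIn: 0.3·7.1 + 0.7·2.0 = 3.53
Highest Hurwicz score = 5.56 → Aggressive.

Aggressive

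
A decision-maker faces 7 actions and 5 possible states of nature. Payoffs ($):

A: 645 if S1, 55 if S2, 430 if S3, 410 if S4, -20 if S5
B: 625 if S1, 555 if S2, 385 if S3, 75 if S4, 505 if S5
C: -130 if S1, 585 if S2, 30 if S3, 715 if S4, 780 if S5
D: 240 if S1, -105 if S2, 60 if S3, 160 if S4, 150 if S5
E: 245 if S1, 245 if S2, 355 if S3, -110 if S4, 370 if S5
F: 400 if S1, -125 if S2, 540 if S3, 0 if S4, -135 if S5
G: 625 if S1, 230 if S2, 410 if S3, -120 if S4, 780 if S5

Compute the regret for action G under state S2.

Best payoff under S2 is 585.
Regret = 585 − 230 = 355.

355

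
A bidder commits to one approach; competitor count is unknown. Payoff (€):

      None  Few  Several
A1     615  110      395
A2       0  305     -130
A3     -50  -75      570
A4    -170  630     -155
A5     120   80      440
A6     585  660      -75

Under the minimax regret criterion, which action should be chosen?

Column bests: None=615, Few=660, Several=570.
A1 regrets: 0, 550, 175 → max 550
A2 regrets: 615, 355, 700 → max 700
A3 regrets: 665, 735, 0 → max 735
A4 regrets: 785, 30, 725 → max 785
A5 regrets: 495, 580, 130 → max 580
A6 regrets: 30, 0, 645 → max 645
Smallest max regret = 550 → A1.

A1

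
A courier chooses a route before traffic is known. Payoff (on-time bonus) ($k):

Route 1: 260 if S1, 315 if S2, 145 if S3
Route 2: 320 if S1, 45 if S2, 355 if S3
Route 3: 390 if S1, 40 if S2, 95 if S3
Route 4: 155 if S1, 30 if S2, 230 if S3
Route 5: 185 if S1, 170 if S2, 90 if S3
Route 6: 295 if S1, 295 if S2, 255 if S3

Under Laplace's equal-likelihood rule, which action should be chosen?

Row averages: Route 1=240, Route 2=240, Route 3=175, Route 4=415/3, Route 5=445/3, Route 6=845/3
Highest average = 845/3 → Route 6.

Route 6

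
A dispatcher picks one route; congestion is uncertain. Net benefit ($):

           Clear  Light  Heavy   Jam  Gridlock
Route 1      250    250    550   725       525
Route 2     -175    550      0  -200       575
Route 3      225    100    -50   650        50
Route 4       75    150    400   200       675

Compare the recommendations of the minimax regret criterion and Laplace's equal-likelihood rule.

Column bests: Clear=250, Light=550, Heavy=550, Jam=725, Gridlock=675.
Route 1 regrets: 0, 300, 0, 0, 150 → max 300
Route 2 regrets: 425, 0, 550, 925, 100 → max 925
Route 3 regrets: 25, 450, 600, 75, 625 → max 625
Route 4 regrets: 175, 400, 150, 525, 0 → max 525
Smallest max regret = 300 → Route 1.
Row averages: Route 1=460, Route 2=150, Route 3=195, Route 4=300
Highest average = 460 → Route 1.

minimax regret → Route 1; laplace → Route 1 (agree)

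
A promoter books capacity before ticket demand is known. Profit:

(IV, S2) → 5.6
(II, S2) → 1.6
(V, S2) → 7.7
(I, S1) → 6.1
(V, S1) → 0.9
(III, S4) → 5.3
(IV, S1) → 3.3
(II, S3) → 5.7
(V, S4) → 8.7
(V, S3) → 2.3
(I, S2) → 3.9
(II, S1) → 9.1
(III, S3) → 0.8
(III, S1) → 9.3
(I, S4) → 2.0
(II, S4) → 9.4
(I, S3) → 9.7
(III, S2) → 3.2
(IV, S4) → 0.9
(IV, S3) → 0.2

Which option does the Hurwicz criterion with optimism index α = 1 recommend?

I: 1·9.7 + 0·2.0 = 9.7
II: 1·9.4 + 0·1.6 = 9.4
III: 1·9.3 + 0·0.8 = 9.3
IV: 1·5.6 + 0·0.2 = 5.6
V: 1·8.7 + 0·0.9 = 8.7
Highest Hurwicz score = 9.7 → I.

I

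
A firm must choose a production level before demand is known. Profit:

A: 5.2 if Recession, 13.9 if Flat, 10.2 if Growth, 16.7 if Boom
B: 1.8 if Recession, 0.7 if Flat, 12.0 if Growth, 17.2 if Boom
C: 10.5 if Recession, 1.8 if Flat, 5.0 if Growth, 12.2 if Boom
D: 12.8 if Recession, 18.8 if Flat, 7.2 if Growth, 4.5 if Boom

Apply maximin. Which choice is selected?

Row minima: A=5.2, B=0.7, C=1.8, D=4.5
Best worst-case = 5.2 → A.

A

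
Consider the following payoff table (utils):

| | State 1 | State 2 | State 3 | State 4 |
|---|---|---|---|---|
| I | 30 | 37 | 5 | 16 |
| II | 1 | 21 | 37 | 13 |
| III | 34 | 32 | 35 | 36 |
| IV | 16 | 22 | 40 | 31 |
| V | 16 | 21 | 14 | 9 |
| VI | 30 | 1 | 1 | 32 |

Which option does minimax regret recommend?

III

Column bests: State 1=34, State 2=37, State 3=40, State 4=36.
I regrets: 4, 0, 35, 20 → max 35
II regrets: 33, 16, 3, 23 → max 33
III regrets: 0, 5, 5, 0 → max 5
IV regrets: 18, 15, 0, 5 → max 18
V regrets: 18, 16, 26, 27 → max 27
VI regrets: 4, 36, 39, 4 → max 39
Smallest max regret = 5 → III.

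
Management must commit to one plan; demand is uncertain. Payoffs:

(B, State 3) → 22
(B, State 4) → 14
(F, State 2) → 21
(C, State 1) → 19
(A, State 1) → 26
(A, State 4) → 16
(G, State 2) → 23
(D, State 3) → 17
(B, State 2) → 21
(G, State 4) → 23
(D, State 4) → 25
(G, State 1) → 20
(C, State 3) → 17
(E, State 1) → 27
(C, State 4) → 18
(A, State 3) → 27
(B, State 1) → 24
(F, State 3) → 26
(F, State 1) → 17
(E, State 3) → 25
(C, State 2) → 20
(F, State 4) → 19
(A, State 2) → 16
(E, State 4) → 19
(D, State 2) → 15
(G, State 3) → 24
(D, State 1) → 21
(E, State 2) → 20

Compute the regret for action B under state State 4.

Best payoff under State 4 is 25.
Regret = 25 − 14 = 11.

11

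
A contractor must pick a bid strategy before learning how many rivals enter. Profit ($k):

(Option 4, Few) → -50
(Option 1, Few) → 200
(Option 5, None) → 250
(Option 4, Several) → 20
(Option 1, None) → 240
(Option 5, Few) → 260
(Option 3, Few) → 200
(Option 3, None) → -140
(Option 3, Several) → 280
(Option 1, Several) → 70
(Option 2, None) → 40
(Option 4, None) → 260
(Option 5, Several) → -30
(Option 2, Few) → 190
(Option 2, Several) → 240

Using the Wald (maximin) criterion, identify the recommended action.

Option 1

Row minima: Option 1=70, Option 2=40, Option 3=-140, Option 4=-50, Option 5=-30
Best worst-case = 70 → Option 1.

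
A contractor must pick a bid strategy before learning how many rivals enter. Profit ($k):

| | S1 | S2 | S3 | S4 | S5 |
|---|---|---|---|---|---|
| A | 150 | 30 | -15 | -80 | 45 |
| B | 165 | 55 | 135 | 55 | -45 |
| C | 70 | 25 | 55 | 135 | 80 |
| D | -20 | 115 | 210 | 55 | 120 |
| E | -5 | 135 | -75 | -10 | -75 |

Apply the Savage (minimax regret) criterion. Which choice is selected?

C

Column bests: S1=165, S2=135, S3=210, S4=135, S5=120.
A regrets: 15, 105, 225, 215, 75 → max 225
B regrets: 0, 80, 75, 80, 165 → max 165
C regrets: 95, 110, 155, 0, 40 → max 155
D regrets: 185, 20, 0, 80, 0 → max 185
E regrets: 170, 0, 285, 145, 195 → max 285
Smallest max regret = 155 → C.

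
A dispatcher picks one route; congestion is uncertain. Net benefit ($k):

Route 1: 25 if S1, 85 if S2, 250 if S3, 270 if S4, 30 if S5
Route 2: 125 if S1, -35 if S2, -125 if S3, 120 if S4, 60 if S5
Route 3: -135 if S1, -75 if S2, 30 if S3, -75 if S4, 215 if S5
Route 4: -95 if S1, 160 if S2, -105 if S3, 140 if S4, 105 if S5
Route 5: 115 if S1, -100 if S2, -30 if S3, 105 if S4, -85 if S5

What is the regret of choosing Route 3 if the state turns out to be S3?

220

Best payoff under S3 is 250.
Regret = 250 − 30 = 220.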